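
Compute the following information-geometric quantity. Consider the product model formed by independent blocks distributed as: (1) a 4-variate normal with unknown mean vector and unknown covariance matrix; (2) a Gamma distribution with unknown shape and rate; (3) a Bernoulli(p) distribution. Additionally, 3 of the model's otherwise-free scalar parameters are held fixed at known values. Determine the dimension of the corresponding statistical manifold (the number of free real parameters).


The dimension of a statistical manifold equals the number of free
(independent) real parameters of the model. For a product of independent
blocks the parameter counts add.
- 4-variate normal: 4 (mean) + 4*5/2 = 10 (symmetric covariance) = 14.
- Gamma (shape, rate): 2.
- Bernoulli (p): 1.
Total = 14 + 2 + 1 = 17.
3 parameter(s) fixed at known values: 17 - 3 = 14.
Dimension = 14

14


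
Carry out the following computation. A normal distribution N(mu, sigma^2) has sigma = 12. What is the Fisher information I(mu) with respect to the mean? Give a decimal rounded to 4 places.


The Fisher information for the mean of a normal distribution is I(mu) = 1/sigma^2.
sigma = 12, so sigma^2 = 144.
I(mu) = 1/144 = 0.0069

0.0069


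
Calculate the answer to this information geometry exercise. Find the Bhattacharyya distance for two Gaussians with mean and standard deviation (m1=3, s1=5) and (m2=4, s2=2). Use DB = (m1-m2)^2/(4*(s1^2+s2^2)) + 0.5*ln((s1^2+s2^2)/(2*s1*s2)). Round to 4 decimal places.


Bhattacharyya distance between two Gaussians:
DB = (m1-m2)^2/(4*(s1^2+s2^2)) + (1/2)*ln((s1^2+s2^2)/(2*s1*s2)).
(m1-m2)^2 = (-1)^2 = 1.
s1^2+s2^2 = 25 + 4 = 29.
term1 = 1/116 = 0.008621.
term2 = 0.5*ln(29/20.0) = 0.185782.
DB = 0.008621 + 0.185782 = 0.1944

0.1944


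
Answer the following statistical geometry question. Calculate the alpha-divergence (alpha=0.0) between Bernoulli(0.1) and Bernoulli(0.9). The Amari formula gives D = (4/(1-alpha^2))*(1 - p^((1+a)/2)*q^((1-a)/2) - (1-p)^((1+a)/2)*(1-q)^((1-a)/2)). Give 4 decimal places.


Amari alpha-divergence:
D = (4/(1-alpha^2))*(1 - p^((1+a)/2)*q^((1-a)/2) - (1-p)^((1+a)/2)*(1-q)^((1-a)/2)).
alpha = 0.0, p = 0.1, q = 0.9.
e1 = (1+alpha)/2 = 0.5, e2 = (1-alpha)/2 = 0.5.
t1 = p^e1 * q^e2 = 0.1^0.5 * 0.9^0.5 = 0.3.
t2 = (1-p)^e1 * (1-q)^e2 = 0.9^0.5 * 0.1^0.5 = 0.3.
4/(1-alpha^2) = 4.0.
D = 4.0*(1 - 0.3 - 0.3) = 1.6000

1.6000


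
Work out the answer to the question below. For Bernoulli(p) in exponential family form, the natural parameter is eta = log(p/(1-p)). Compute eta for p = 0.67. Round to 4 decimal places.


Natural parameter for Bernoulli: eta = log(p/(1-p)).
p = 0.67, 1-p = 0.33.
p/(1-p) = 2.030303.
eta = log(2.030303) = 0.7082

0.7082


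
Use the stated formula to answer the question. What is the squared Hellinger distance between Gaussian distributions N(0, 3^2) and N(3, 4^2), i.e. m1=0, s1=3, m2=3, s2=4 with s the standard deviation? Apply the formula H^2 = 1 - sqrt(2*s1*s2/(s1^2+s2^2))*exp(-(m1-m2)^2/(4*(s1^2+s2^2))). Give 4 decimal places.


Squared Hellinger distance for Gaussians:
H^2 = 1 - sqrt(2*s1*s2/(s1^2+s2^2)) * exp(-(m1-m2)^2/(4*(s1^2+s2^2))).
s1^2 = 9, s2^2 = 16, s1^2+s2^2 = 25.
sqrt(2*3*4/(25)) = 0.979796.
(m1-m2)^2 = (-3)^2 = 9.
exp(-9/(4*25)) = exp(-0.09) = 0.913931.
H^2 = 1 - 0.979796*0.913931 = 0.1045

0.1045


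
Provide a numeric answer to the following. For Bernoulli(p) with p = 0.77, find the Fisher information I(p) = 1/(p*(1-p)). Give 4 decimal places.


For Bernoulli(p), Fisher information is I(p) = 1/(p*(1-p)).
p = 0.77, 1-p = 0.23.
p*(1-p) = 0.1771.
I(p) = 1/0.1771 = 5.6465

5.6465


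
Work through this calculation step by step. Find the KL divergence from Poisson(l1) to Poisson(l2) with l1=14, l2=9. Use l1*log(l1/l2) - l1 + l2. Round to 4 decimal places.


KL divergence for Poisson:
KL = l1*log(l1/l2) - l1 + l2.
l1 = 14, l2 = 9.
log(14/9) = 0.441833.
l1*log(l1/l2) = 14 * 0.441833 = 6.185659.
KL = 6.185659 - 14 + 9 = 1.1857

1.1857


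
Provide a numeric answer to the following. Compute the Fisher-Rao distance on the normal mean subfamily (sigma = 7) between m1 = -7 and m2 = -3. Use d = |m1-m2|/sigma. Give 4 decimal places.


On the fixed-variance normal subfamily, geodesic distance = |m1-m2|/sigma.
|-7 - -3| = 4.
sigma = 7.
d = 4/7 = 0.5714

0.5714


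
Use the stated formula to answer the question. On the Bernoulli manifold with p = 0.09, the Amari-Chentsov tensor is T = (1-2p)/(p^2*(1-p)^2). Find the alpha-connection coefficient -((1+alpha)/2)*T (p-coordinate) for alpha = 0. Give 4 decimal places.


Skewness (Amari-Chentsov) tensor: T = (1-2p)/(p^2*(1-p)^2).
p = 0.09, 1-2p = 0.82, p^2 = 0.0081, (1-p)^2 = 0.8281.
T = 0.82/(0.0081 * 0.8281) = 122.249206.
In the p-coordinate, Gamma^(alpha) = Gamma^(0) - (alpha/2)*T with Gamma^(0) = (1/2)*g'(p) = -T/2,
so Gamma^(alpha) = -((1+alpha)/2)*T.
alpha = 0, -(1+alpha)/2 = -0.5.
Gamma = -0.5 * 122.249206 = -61.1246

-61.1246


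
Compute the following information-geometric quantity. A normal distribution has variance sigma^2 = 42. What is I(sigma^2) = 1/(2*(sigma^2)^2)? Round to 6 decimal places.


Fisher information for variance: I(sigma^2) = 1/(2*sigma^4).
sigma^2 = 42, so sigma^4 = 1764.
I = 1/(2*1764) = 1/3528 = 0.000283

0.000283


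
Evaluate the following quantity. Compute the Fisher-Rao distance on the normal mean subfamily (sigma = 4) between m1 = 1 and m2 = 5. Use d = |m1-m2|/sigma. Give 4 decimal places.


On the fixed-variance normal subfamily, geodesic distance = |m1-m2|/sigma.
|1 - 5| = 4.
sigma = 4.
d = 4/4 = 1.0000

1.0000


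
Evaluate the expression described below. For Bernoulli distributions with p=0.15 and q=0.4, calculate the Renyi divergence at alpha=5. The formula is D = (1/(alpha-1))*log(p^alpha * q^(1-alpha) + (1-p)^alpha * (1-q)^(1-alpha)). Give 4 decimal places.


Renyi divergence of order alpha between Bernoulli distributions:
D = (1/(alpha-1))*log(p^alpha * q^(1-alpha) + (1-p)^alpha * (1-q)^(1-alpha)).
alpha = 5, p = 0.15, q = 0.4.
p^alpha * q^(1-alpha) = 0.15^5 * 0.4^-4 = 0.002966.
(1-p)^alpha * (1-q)^(1-alpha) = 0.85^5 * 0.6^-4 = 3.423652.
sum = 0.002966 + 3.423652 = 3.426618.
D = (1/4)*log(3.426618) = 0.3079

0.3079


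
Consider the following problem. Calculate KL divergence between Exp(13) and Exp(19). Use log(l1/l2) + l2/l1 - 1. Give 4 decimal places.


KL divergence for exponential family:
KL = log(l1/l2) + l2/l1 - 1.
log(13/19) = -0.37949.
19/13 = 1.461538.
KL = -0.37949 + 1.461538 - 1 = 0.0820

0.0820


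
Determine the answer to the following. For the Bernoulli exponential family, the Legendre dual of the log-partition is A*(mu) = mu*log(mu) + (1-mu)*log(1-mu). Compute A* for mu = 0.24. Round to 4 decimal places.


Legendre transform for Bernoulli:
A*(mu) = mu*log(mu) + (1-mu)*log(1-mu).
mu = 0.24, 1-mu = 0.76.
mu*log(mu) = 0.24*log(0.24) = -0.342508.
(1-mu)*log(1-mu) = 0.76*log(0.76) = -0.208572.
A* = -0.342508 + -0.208572 = -0.5511

-0.5511


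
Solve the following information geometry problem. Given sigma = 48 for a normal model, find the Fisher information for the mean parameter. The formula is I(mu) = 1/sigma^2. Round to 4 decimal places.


The Fisher information for the mean of a normal distribution is I(mu) = 1/sigma^2.
sigma = 48, so sigma^2 = 2304.
I(mu) = 1/2304 = 0.0004

0.0004


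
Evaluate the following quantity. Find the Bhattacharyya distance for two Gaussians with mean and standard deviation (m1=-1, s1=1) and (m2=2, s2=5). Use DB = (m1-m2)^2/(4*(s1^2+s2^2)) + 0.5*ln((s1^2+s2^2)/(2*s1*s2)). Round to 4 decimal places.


Bhattacharyya distance between two Gaussians:
DB = (m1-m2)^2/(4*(s1^2+s2^2)) + (1/2)*ln((s1^2+s2^2)/(2*s1*s2)).
(m1-m2)^2 = (-3)^2 = 9.
s1^2+s2^2 = 1 + 25 = 26.
term1 = 9/104 = 0.086538.
term2 = 0.5*ln(26/10.0) = 0.477756.
DB = 0.086538 + 0.477756 = 0.5643

0.5643


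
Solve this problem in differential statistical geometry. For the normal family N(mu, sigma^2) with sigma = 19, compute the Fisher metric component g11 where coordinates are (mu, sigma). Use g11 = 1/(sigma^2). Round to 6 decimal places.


For the 2-parameter normal family, the Fisher metric has:
  g11 = 1/sigma^2, g22 = 2/sigma^2.
sigma = 19, sigma^2 = 361.
g11 = 0.002770

0.002770


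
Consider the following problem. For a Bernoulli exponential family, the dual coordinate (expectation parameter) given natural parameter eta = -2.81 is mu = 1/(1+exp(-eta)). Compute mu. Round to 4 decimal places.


Dual coordinate (expectation parameter) for Bernoulli:
mu = 1/(1+exp(-eta)).
eta = -2.81.
exp(-eta) = exp(2.81) = 16.609918.
mu = 1/(1+16.609918) = 0.0568

0.0568


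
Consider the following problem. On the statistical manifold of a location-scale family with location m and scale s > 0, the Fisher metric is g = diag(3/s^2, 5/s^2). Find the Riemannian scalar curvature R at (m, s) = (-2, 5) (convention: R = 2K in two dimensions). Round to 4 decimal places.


The metric has the form g = (A dm^2 + B ds^2)/s^2 with A = 3, B = 5.
Substitute u = sqrt(A/B)*m: g = B*(du^2 + ds^2)/s^2, i.e. B times the
Poincare upper half-plane metric, which has constant Gaussian curvature -1.
Scaling a 2D metric by a constant c divides the Gaussian curvature by c,
so K = -1/B = -1/(5) = -0.2000 everywhere (the point (m, s) = (-2, 5) is irrelevant:
the curvature is constant).
Scalar curvature in dimension 2: R = 2K = -2/(5) = -0.4000.

-0.4000


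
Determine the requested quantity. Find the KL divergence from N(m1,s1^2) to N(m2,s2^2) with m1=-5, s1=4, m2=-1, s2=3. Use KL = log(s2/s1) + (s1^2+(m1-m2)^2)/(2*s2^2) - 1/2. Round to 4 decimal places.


KL divergence between normal distributions:
KL = log(s2/s1) + (s1^2 + (m1-m2)^2)/(2*s2^2) - 1/2.
log(3/4) = -0.287682.
(4^2 + (-5--1)^2)/(2*3^2) = (16 + 16)/18 = 1.777778.
KL = -0.287682 + 1.777778 - 0.5 = 0.9901

0.9901


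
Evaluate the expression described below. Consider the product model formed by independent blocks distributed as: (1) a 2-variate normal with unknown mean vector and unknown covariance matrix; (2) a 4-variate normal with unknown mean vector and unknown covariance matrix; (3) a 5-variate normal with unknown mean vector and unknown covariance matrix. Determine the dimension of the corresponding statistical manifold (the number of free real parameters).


The dimension of a statistical manifold equals the number of free
(independent) real parameters of the model. For a product of independent
blocks the parameter counts add.
- 2-variate normal: 2 (mean) + 2*3/2 = 3 (symmetric covariance) = 5.
- 4-variate normal: 4 (mean) + 4*5/2 = 10 (symmetric covariance) = 14.
- 5-variate normal: 5 (mean) + 5*6/2 = 15 (symmetric covariance) = 20.
Total = 5 + 14 + 20 = 39.
Dimension = 39

39


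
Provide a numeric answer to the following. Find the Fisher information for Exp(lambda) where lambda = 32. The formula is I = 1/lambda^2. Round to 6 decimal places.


Fisher information for exponential: I(lambda) = 1/lambda^2.
lambda = 32, lambda^2 = 1024.
I = 1/1024 = 0.000977

0.000977


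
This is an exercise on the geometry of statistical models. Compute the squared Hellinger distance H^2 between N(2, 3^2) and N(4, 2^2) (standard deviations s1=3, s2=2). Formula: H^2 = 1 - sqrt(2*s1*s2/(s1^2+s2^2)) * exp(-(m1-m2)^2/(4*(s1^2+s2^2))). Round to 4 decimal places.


Squared Hellinger distance for Gaussians:
H^2 = 1 - sqrt(2*s1*s2/(s1^2+s2^2)) * exp(-(m1-m2)^2/(4*(s1^2+s2^2))).
s1^2 = 9, s2^2 = 4, s1^2+s2^2 = 13.
sqrt(2*3*2/(13)) = 0.960769.
(m1-m2)^2 = (-2)^2 = 4.
exp(-4/(4*13)) = exp(-0.076923) = 0.925961.
H^2 = 1 - 0.960769*0.925961 = 0.1104

0.1104


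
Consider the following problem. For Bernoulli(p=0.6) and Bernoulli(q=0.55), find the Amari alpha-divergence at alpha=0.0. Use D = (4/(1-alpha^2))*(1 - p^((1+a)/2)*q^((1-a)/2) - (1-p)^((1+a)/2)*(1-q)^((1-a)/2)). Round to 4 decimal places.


Amari alpha-divergence:
D = (4/(1-alpha^2))*(1 - p^((1+a)/2)*q^((1-a)/2) - (1-p)^((1+a)/2)*(1-q)^((1-a)/2)).
alpha = 0.0, p = 0.6, q = 0.55.
e1 = (1+alpha)/2 = 0.5, e2 = (1-alpha)/2 = 0.5.
t1 = p^e1 * q^e2 = 0.6^0.5 * 0.55^0.5 = 0.574456.
t2 = (1-p)^e1 * (1-q)^e2 = 0.4^0.5 * 0.45^0.5 = 0.424264.
4/(1-alpha^2) = 4.0.
D = 4.0*(1 - 0.574456 - 0.424264) = 0.0051

0.0051


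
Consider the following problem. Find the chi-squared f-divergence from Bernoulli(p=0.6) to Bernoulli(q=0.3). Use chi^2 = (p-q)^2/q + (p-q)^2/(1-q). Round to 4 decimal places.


Chi-squared divergence between Bernoulli distributions:
chi^2 = (p-q)^2/q + (p-q)^2/(1-q).
p = 0.6, q = 0.3, p-q = 0.3.
(p-q)^2 = 0.09.
term1 = 0.09/0.3 = 0.3.
term2 = 0.09/0.7 = 0.128571.
chi^2 = 0.3 + 0.128571 = 0.4286

0.4286


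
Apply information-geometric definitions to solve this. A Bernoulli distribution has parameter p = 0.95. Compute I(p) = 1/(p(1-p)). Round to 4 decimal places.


For Bernoulli(p), Fisher information is I(p) = 1/(p*(1-p)).
p = 0.95, 1-p = 0.05.
p*(1-p) = 0.0475.
I(p) = 1/0.0475 = 21.0526

21.0526


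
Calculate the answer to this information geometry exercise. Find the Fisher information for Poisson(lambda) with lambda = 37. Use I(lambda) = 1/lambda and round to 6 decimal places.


Fisher information for Poisson: I(lambda) = 1/lambda.
lambda = 37.
I(lambda) = 1/37 = 0.027027

0.027027


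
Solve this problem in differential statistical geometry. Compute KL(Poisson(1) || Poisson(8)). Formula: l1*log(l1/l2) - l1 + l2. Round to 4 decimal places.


KL divergence for Poisson:
KL = l1*log(l1/l2) - l1 + l2.
l1 = 1, l2 = 8.
log(1/8) = -2.079442.
l1*log(l1/l2) = 1 * -2.079442 = -2.079442.
KL = -2.079442 - 1 + 8 = 4.9206

4.9206


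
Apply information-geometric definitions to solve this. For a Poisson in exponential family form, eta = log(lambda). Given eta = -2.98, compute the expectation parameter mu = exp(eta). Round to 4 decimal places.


Expectation parameter for Poisson exponential family:
mu = exp(eta).
eta = -2.98.
mu = exp(-2.98) = 0.0508

0.0508


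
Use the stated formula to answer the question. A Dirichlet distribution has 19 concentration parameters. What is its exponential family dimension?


Exponential family dimension calculation:
Dirichlet with 19 components has 19 natural parameters.

19


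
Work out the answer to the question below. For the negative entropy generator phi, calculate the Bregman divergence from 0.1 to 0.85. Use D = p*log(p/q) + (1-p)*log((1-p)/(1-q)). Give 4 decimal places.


Bregman divergence with negative entropy generator:
D = p*log(p/q) + (1-p)*log((1-p)/(1-q)).
p = 0.1, q = 0.85.
p*log(p/q) = 0.1*log(0.1/0.85) = -0.214007.
(1-p)*log((1-p)/(1-q)) = 0.9*log(0.9/0.15) = 1.612584.
D = -0.214007 + 1.612584 = 1.3986

1.3986


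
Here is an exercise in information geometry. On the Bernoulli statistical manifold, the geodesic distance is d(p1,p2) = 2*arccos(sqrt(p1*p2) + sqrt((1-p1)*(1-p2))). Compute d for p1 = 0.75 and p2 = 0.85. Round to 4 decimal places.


Geodesic distance on Bernoulli manifold:
d(p1,p2) = 2*arccos(sqrt(p1*p2) + sqrt((1-p1)*(1-p2))).
sqrt(p1*p2) = sqrt(0.75*0.85) = 0.798436.
sqrt((1-p1)*(1-p2)) = sqrt(0.25*0.15) = 0.193649.
arg = 0.798436 + 0.193649 = 0.992085.
d = 2*arccos(0.992085) = 0.2518

0.2518


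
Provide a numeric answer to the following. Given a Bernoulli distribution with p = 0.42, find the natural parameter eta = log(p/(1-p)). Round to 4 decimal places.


Natural parameter for Bernoulli: eta = log(p/(1-p)).
p = 0.42, 1-p = 0.58.
p/(1-p) = 0.724138.
eta = log(0.724138) = -0.3228

-0.3228


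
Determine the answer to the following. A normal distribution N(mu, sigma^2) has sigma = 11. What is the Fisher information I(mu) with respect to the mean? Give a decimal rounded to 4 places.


The Fisher information for the mean of a normal distribution is I(mu) = 1/sigma^2.
sigma = 11, so sigma^2 = 121.
I(mu) = 1/121 = 0.0083

0.0083


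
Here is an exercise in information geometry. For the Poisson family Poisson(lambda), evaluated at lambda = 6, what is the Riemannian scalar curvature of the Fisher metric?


This family has a single free parameter, so its statistical manifold
is 1-dimensional. The Riemann curvature tensor of any 1-dimensional
Riemannian manifold vanishes identically, so R = 0.

0


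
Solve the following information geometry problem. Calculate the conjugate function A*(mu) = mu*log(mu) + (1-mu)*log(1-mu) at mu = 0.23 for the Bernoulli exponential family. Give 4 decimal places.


Legendre transform for Bernoulli:
A*(mu) = mu*log(mu) + (1-mu)*log(1-mu).
mu = 0.23, 1-mu = 0.77.
mu*log(mu) = 0.23*log(0.23) = -0.338025.
(1-mu)*log(1-mu) = 0.77*log(0.77) = -0.201251.
A* = -0.338025 + -0.201251 = -0.5393

-0.5393


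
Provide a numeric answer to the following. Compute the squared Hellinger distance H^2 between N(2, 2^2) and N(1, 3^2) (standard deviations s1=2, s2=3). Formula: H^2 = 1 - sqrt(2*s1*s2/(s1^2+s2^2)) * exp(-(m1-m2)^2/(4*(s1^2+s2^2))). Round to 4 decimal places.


Squared Hellinger distance for Gaussians:
H^2 = 1 - sqrt(2*s1*s2/(s1^2+s2^2)) * exp(-(m1-m2)^2/(4*(s1^2+s2^2))).
s1^2 = 4, s2^2 = 9, s1^2+s2^2 = 13.
sqrt(2*2*3/(13)) = 0.960769.
(m1-m2)^2 = (1)^2 = 1.
exp(-1/(4*13)) = exp(-0.019231) = 0.980953.
H^2 = 1 - 0.960769*0.980953 = 0.0575

0.0575


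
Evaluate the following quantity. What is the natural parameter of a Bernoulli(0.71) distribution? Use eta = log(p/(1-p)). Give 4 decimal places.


Natural parameter for Bernoulli: eta = log(p/(1-p)).
p = 0.71, 1-p = 0.29.
p/(1-p) = 2.448276.
eta = log(2.448276) = 0.8954

0.8954


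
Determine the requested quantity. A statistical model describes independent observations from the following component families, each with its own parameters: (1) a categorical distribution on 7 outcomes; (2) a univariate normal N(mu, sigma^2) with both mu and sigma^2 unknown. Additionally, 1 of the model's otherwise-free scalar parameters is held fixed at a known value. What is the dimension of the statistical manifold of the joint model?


The dimension of a statistical manifold equals the number of free
(independent) real parameters of the model. For a product of independent
blocks the parameter counts add.
- categorical on 7 outcomes (probabilities sum to 1): 7-1 = 6.
- normal (mu, sigma^2): 2.
Total = 6 + 2 = 8.
1 parameter(s) fixed at known values: 8 - 1 = 7.
Dimension = 7

7


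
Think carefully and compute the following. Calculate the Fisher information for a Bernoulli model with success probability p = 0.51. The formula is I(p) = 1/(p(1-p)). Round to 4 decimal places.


For Bernoulli(p), Fisher information is I(p) = 1/(p*(1-p)).
p = 0.51, 1-p = 0.49.
p*(1-p) = 0.2499.
I(p) = 1/0.2499 = 4.0016

4.0016


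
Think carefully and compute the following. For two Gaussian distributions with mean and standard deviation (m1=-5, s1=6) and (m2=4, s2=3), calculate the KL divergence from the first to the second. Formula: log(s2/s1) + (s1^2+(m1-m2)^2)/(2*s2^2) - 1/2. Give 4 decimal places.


KL divergence between normal distributions:
KL = log(s2/s1) + (s1^2 + (m1-m2)^2)/(2*s2^2) - 1/2.
log(3/6) = -0.693147.
(6^2 + (-5-4)^2)/(2*3^2) = (36 + 81)/18 = 6.5.
KL = -0.693147 + 6.5 - 0.5 = 5.3069

5.3069


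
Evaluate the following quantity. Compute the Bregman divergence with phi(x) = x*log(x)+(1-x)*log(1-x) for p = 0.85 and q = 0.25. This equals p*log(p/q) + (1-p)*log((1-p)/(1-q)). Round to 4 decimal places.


Bregman divergence with negative entropy generator:
D = p*log(p/q) + (1-p)*log((1-p)/(1-q)).
p = 0.85, q = 0.25.
p*log(p/q) = 0.85*log(0.85/0.25) = 1.040209.
(1-p)*log((1-p)/(1-q)) = 0.15*log(0.15/0.75) = -0.241416.
D = 1.040209 + -0.241416 = 0.7988

0.7988


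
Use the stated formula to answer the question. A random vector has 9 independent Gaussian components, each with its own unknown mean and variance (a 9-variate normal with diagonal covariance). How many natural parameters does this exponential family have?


Exponential family dimension calculation:
Each univariate normal has two natural parameters (mu/sigma^2 and -1/(2 sigma^2)).
With 9 independent components, dim = 2 * 9 = 18.

18


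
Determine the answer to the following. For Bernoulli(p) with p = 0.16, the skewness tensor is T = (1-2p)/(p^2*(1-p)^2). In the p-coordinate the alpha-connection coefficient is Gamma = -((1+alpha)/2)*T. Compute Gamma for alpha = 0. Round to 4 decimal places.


Skewness (Amari-Chentsov) tensor: T = (1-2p)/(p^2*(1-p)^2).
p = 0.16, 1-2p = 0.68, p^2 = 0.0256, (1-p)^2 = 0.7056.
T = 0.68/(0.0256 * 0.7056) = 37.645266.
In the p-coordinate, Gamma^(alpha) = Gamma^(0) - (alpha/2)*T with Gamma^(0) = (1/2)*g'(p) = -T/2,
so Gamma^(alpha) = -((1+alpha)/2)*T.
alpha = 0, -(1+alpha)/2 = -0.5.
Gamma = -0.5 * 37.645266 = -18.8226

-18.8226


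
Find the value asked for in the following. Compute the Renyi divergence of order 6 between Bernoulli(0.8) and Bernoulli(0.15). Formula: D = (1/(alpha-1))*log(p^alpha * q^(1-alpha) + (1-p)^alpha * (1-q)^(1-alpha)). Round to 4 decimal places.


Renyi divergence of order alpha between Bernoulli distributions:
D = (1/(alpha-1))*log(p^alpha * q^(1-alpha) + (1-p)^alpha * (1-q)^(1-alpha)).
alpha = 6, p = 0.8, q = 0.15.
p^alpha * q^(1-alpha) = 0.8^6 * 0.15^-5 = 3452.102058.
(1-p)^alpha * (1-q)^(1-alpha) = 0.2^6 * 0.85^-5 = 0.000144.
sum = 3452.102058 + 0.000144 = 3452.102202.
D = (1/5)*log(3452.102202) = 1.6293

1.6293


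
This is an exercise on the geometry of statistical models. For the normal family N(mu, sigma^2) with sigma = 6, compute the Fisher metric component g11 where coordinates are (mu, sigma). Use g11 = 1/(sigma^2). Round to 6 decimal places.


For the 2-parameter normal family, the Fisher metric has:
  g11 = 1/sigma^2, g22 = 2/sigma^2.
sigma = 6, sigma^2 = 36.
g11 = 0.027778

0.027778


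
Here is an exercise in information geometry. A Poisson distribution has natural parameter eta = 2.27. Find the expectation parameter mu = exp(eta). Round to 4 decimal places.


Expectation parameter for Poisson exponential family:
mu = exp(eta).
eta = 2.27.
mu = exp(2.27) = 9.6794

9.6794


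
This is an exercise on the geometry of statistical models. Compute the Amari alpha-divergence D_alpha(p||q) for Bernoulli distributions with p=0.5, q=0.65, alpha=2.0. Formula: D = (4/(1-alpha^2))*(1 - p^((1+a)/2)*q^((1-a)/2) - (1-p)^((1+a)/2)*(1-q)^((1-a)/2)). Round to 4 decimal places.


Amari alpha-divergence:
D = (4/(1-alpha^2))*(1 - p^((1+a)/2)*q^((1-a)/2) - (1-p)^((1+a)/2)*(1-q)^((1-a)/2)).
alpha = 2.0, p = 0.5, q = 0.65.
e1 = (1+alpha)/2 = 1.5, e2 = (1-alpha)/2 = -0.5.
t1 = p^e1 * q^e2 = 0.5^1.5 * 0.65^-0.5 = 0.438529.
t2 = (1-p)^e1 * (1-q)^e2 = 0.5^1.5 * 0.35^-0.5 = 0.597614.
4/(1-alpha^2) = -1.333333.
D = -1.333333*(1 - 0.438529 - 0.597614) = 0.0482

0.0482


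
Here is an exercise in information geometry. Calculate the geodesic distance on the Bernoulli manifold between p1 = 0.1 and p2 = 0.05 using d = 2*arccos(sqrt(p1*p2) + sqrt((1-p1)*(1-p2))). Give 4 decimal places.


Geodesic distance on Bernoulli manifold:
d(p1,p2) = 2*arccos(sqrt(p1*p2) + sqrt((1-p1)*(1-p2))).
sqrt(p1*p2) = sqrt(0.1*0.05) = 0.070711.
sqrt((1-p1)*(1-p2)) = sqrt(0.9*0.95) = 0.924662.
arg = 0.070711 + 0.924662 = 0.995373.
d = 2*arccos(0.995373) = 0.1925

0.1925


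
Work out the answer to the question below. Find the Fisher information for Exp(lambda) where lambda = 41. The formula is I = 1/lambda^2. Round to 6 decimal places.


Fisher information for exponential: I(lambda) = 1/lambda^2.
lambda = 41, lambda^2 = 1681.
I = 1/1681 = 0.000595

0.000595


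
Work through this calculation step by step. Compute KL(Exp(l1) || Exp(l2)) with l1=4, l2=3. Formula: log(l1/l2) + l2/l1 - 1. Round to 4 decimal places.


KL divergence for exponential family:
KL = log(l1/l2) + l2/l1 - 1.
log(4/3) = 0.287682.
3/4 = 0.75.
KL = 0.287682 + 0.75 - 1 = 0.0377

0.0377


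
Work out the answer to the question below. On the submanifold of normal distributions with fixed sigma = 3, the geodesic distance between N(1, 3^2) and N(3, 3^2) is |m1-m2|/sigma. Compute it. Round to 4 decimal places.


On the fixed-variance normal subfamily, geodesic distance = |m1-m2|/sigma.
|1 - 3| = 2.
sigma = 3.
d = 2/3 = 0.6667

0.6667


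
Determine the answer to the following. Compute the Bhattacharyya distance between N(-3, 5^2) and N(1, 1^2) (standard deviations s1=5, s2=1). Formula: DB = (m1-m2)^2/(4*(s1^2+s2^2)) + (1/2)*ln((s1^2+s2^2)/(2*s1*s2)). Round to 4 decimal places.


Bhattacharyya distance between two Gaussians:
DB = (m1-m2)^2/(4*(s1^2+s2^2)) + (1/2)*ln((s1^2+s2^2)/(2*s1*s2)).
(m1-m2)^2 = (-4)^2 = 16.
s1^2+s2^2 = 25 + 1 = 26.
term1 = 16/104 = 0.153846.
term2 = 0.5*ln(26/10.0) = 0.477756.
DB = 0.153846 + 0.477756 = 0.6316

0.6316


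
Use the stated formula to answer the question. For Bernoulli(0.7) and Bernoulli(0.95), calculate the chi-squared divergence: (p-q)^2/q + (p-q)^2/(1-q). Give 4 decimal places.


Chi-squared divergence between Bernoulli distributions:
chi^2 = (p-q)^2/q + (p-q)^2/(1-q).
p = 0.7, q = 0.95, p-q = -0.25.
(p-q)^2 = 0.0625.
term1 = 0.0625/0.95 = 0.065789.
term2 = 0.0625/0.05 = 1.25.
chi^2 = 0.065789 + 1.25 = 1.3158

1.3158


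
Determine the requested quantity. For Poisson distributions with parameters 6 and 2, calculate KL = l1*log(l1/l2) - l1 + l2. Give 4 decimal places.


KL divergence for Poisson:
KL = l1*log(l1/l2) - l1 + l2.
l1 = 6, l2 = 2.
log(6/2) = 1.098612.
l1*log(l1/l2) = 6 * 1.098612 = 6.591674.
KL = 6.591674 - 6 + 2 = 2.5917

2.5917


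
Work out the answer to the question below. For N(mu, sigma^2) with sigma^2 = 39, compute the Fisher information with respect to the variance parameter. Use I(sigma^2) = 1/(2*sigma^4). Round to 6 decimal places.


Fisher information for variance: I(sigma^2) = 1/(2*sigma^4).
sigma^2 = 39, so sigma^4 = 1521.
I = 1/(2*1521) = 1/3042 = 0.000329

0.000329


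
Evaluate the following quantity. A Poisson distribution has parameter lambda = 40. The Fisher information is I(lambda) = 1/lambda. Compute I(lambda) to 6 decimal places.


Fisher information for Poisson: I(lambda) = 1/lambda.
lambda = 40.
I(lambda) = 1/40 = 0.025000

0.025000


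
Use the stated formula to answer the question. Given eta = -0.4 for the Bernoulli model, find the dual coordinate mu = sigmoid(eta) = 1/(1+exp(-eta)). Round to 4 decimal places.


Dual coordinate (expectation parameter) for Bernoulli:
mu = 1/(1+exp(-eta)).
eta = -0.4.
exp(-eta) = exp(0.4) = 1.491825.
mu = 1/(1+1.491825) = 0.4013

0.4013


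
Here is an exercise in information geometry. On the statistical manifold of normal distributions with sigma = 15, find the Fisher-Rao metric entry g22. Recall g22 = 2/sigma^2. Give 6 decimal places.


For the 2-parameter normal family, the Fisher metric has:
  g11 = 1/sigma^2, g22 = 2/sigma^2.
sigma = 15, sigma^2 = 225.
g22 = 0.008889

0.008889


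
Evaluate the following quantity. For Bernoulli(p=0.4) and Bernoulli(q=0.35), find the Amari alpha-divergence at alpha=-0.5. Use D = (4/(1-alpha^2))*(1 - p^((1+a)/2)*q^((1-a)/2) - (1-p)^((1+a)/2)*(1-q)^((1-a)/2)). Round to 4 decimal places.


Amari alpha-divergence:
D = (4/(1-alpha^2))*(1 - p^((1+a)/2)*q^((1-a)/2) - (1-p)^((1+a)/2)*(1-q)^((1-a)/2)).
alpha = -0.5, p = 0.4, q = 0.35.
e1 = (1+alpha)/2 = 0.25, e2 = (1-alpha)/2 = 0.75.
t1 = p^e1 * q^e2 = 0.4^0.25 * 0.35^0.75 = 0.361881.
t2 = (1-p)^e1 * (1-q)^e2 = 0.6^0.25 * 0.65^0.75 = 0.637122.
4/(1-alpha^2) = 5.333333.
D = 5.333333*(1 - 0.361881 - 0.637122) = 0.0053

0.0053


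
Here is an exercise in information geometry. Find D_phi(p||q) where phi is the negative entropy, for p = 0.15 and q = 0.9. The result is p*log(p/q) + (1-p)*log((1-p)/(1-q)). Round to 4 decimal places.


Bregman divergence with negative entropy generator:
D = p*log(p/q) + (1-p)*log((1-p)/(1-q)).
p = 0.15, q = 0.9.
p*log(p/q) = 0.15*log(0.15/0.9) = -0.268764.
(1-p)*log((1-p)/(1-q)) = 0.85*log(0.85/0.1) = 1.819056.
D = -0.268764 + 1.819056 = 1.5503

1.5503


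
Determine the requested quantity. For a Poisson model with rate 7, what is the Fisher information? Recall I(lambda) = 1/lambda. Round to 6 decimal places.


Fisher information for Poisson: I(lambda) = 1/lambda.
lambda = 7.
I(lambda) = 1/7 = 0.142857

0.142857


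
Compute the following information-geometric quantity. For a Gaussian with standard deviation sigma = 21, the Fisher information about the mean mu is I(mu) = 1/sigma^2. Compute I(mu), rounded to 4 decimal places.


The Fisher information for the mean of a normal distribution is I(mu) = 1/sigma^2.
sigma = 21, so sigma^2 = 441.
I(mu) = 1/441 = 0.0023

0.0023


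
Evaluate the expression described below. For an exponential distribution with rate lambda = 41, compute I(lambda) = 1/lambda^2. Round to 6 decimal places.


Fisher information for exponential: I(lambda) = 1/lambda^2.
lambda = 41, lambda^2 = 1681.
I = 1/1681 = 0.000595

0.000595


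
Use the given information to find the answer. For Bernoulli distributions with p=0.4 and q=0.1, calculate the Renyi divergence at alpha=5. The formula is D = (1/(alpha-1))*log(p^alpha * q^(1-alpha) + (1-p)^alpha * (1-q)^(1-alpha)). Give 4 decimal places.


Renyi divergence of order alpha between Bernoulli distributions:
D = (1/(alpha-1))*log(p^alpha * q^(1-alpha) + (1-p)^alpha * (1-q)^(1-alpha)).
alpha = 5, p = 0.4, q = 0.1.
p^alpha * q^(1-alpha) = 0.4^5 * 0.1^-4 = 102.4.
(1-p)^alpha * (1-q)^(1-alpha) = 0.6^5 * 0.9^-4 = 0.118519.
sum = 102.4 + 0.118519 = 102.518519.
D = (1/4)*log(102.518519) = 1.1575

1.1575


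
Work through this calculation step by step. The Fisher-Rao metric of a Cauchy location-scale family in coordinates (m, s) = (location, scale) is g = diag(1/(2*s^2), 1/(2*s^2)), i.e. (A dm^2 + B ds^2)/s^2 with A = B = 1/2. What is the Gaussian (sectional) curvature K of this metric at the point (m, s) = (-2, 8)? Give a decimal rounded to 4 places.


The metric has the form g = (A dm^2 + B ds^2)/s^2 with A = 1/2, B = 1/2.
Substitute u = sqrt(A/B)*m: g = B*(du^2 + ds^2)/s^2, i.e. B times the
Poincare upper half-plane metric, which has constant Gaussian curvature -1.
Scaling a 2D metric by a constant c divides the Gaussian curvature by c,
so K = -1/B = -1/(1/2) = -2.0000 everywhere (the point (m, s) = (-2, 8) is irrelevant:
the curvature is constant).
The requested Gaussian curvature is K = -2.0000.

-2.0000


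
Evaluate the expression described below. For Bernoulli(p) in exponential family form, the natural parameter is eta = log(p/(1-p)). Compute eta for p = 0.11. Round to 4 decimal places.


Natural parameter for Bernoulli: eta = log(p/(1-p)).
p = 0.11, 1-p = 0.89.
p/(1-p) = 0.123596.
eta = log(0.123596) = -2.0907

-2.0907


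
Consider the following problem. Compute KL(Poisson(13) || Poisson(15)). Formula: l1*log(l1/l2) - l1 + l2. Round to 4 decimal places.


KL divergence for Poisson:
KL = l1*log(l1/l2) - l1 + l2.
l1 = 13, l2 = 15.
log(13/15) = -0.143101.
l1*log(l1/l2) = 13 * -0.143101 = -1.860311.
KL = -1.860311 - 13 + 15 = 0.1397

0.1397


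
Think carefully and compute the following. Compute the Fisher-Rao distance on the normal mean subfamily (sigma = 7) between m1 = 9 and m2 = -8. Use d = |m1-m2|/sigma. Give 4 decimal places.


On the fixed-variance normal subfamily, geodesic distance = |m1-m2|/sigma.
|9 - -8| = 17.
sigma = 7.
d = 17/7 = 2.4286

2.4286


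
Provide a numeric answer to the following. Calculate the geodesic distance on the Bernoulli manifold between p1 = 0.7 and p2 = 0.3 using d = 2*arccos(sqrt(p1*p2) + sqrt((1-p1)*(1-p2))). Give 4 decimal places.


Geodesic distance on Bernoulli manifold:
d(p1,p2) = 2*arccos(sqrt(p1*p2) + sqrt((1-p1)*(1-p2))).
sqrt(p1*p2) = sqrt(0.7*0.3) = 0.458258.
sqrt((1-p1)*(1-p2)) = sqrt(0.3*0.7) = 0.458258.
arg = 0.458258 + 0.458258 = 0.916515.
d = 2*arccos(0.916515) = 0.8230

0.8230


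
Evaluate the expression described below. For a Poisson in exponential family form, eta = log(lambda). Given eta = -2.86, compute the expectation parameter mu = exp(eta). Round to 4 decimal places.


Expectation parameter for Poisson exponential family:
mu = exp(eta).
eta = -2.86.
mu = exp(-2.86) = 0.0573

0.0573


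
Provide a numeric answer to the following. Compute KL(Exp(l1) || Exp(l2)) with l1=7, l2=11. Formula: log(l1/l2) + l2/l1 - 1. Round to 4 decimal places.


KL divergence for exponential family:
KL = log(l1/l2) + l2/l1 - 1.
log(7/11) = -0.451985.
11/7 = 1.571429.
KL = -0.451985 + 1.571429 - 1 = 0.1194

0.1194


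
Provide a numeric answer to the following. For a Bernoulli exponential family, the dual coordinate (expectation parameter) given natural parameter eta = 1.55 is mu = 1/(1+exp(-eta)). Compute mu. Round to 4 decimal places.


Dual coordinate (expectation parameter) for Bernoulli:
mu = 1/(1+exp(-eta)).
eta = 1.55.
exp(-eta) = exp(-1.55) = 0.212248.
mu = 1/(1+0.212248) = 0.8249

0.8249


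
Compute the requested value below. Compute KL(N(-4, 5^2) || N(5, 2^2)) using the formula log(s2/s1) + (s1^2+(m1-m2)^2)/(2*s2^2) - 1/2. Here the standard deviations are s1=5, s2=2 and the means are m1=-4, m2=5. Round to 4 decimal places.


KL divergence between normal distributions:
KL = log(s2/s1) + (s1^2 + (m1-m2)^2)/(2*s2^2) - 1/2.
log(2/5) = -0.916291.
(5^2 + (-4-5)^2)/(2*2^2) = (25 + 81)/8 = 13.25.
KL = -0.916291 + 13.25 - 0.5 = 11.8337

11.8337


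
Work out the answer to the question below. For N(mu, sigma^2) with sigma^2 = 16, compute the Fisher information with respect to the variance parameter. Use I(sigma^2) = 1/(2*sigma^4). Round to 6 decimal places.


Fisher information for variance: I(sigma^2) = 1/(2*sigma^4).
sigma^2 = 16, so sigma^4 = 256.
I = 1/(2*256) = 1/512 = 0.001953

0.001953


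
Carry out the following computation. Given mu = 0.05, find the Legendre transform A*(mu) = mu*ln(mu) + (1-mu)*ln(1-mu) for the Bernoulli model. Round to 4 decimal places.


Legendre transform for Bernoulli:
A*(mu) = mu*log(mu) + (1-mu)*log(1-mu).
mu = 0.05, 1-mu = 0.95.
mu*log(mu) = 0.05*log(0.05) = -0.149787.
(1-mu)*log(1-mu) = 0.95*log(0.95) = -0.048729.
A* = -0.149787 + -0.048729 = -0.1985

-0.1985


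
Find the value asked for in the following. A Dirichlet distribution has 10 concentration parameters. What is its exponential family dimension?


Exponential family dimension calculation:
Dirichlet with 10 components has 10 natural parameters.

10


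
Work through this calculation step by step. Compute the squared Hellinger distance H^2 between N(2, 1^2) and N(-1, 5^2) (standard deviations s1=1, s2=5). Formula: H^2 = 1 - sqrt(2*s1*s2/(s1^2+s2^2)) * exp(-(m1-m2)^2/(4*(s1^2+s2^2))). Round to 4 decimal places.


Squared Hellinger distance for Gaussians:
H^2 = 1 - sqrt(2*s1*s2/(s1^2+s2^2)) * exp(-(m1-m2)^2/(4*(s1^2+s2^2))).
s1^2 = 1, s2^2 = 25, s1^2+s2^2 = 26.
sqrt(2*1*5/(26)) = 0.620174.
(m1-m2)^2 = (3)^2 = 9.
exp(-9/(4*26)) = exp(-0.086538) = 0.9171.
H^2 = 1 - 0.620174*0.9171 = 0.4312

0.4312


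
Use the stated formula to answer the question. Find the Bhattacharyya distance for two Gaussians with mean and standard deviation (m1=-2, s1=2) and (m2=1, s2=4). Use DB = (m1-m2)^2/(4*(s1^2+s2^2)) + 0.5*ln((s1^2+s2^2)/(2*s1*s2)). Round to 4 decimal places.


Bhattacharyya distance between two Gaussians:
DB = (m1-m2)^2/(4*(s1^2+s2^2)) + (1/2)*ln((s1^2+s2^2)/(2*s1*s2)).
(m1-m2)^2 = (-3)^2 = 9.
s1^2+s2^2 = 4 + 16 = 20.
term1 = 9/80 = 0.1125.
term2 = 0.5*ln(20/16.0) = 0.111572.
DB = 0.1125 + 0.111572 = 0.2241

0.2241


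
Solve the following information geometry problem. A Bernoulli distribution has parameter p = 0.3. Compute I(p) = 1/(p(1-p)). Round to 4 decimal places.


For Bernoulli(p), Fisher information is I(p) = 1/(p*(1-p)).
p = 0.3, 1-p = 0.7.
p*(1-p) = 0.21.
I(p) = 1/0.21 = 4.7619

4.7619


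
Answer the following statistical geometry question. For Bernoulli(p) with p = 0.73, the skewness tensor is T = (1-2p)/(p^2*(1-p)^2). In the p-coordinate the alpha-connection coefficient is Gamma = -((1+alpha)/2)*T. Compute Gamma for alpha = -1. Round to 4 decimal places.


Skewness (Amari-Chentsov) tensor: T = (1-2p)/(p^2*(1-p)^2).
p = 0.73, 1-2p = -0.46, p^2 = 0.5329, (1-p)^2 = 0.0729.
T = -0.46/(0.5329 * 0.0729) = -11.840896.
In the p-coordinate, Gamma^(alpha) = Gamma^(0) - (alpha/2)*T with Gamma^(0) = (1/2)*g'(p) = -T/2,
so Gamma^(alpha) = -((1+alpha)/2)*T.
alpha = -1, -(1+alpha)/2 = 0.0.
Gamma = 0.0 * -11.840896 = 0.0000

0.0000


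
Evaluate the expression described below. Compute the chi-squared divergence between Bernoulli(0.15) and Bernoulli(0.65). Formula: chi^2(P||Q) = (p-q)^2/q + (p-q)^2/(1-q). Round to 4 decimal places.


Chi-squared divergence between Bernoulli distributions:
chi^2 = (p-q)^2/q + (p-q)^2/(1-q).
p = 0.15, q = 0.65, p-q = -0.5.
(p-q)^2 = 0.25.
term1 = 0.25/0.65 = 0.384615.
term2 = 0.25/0.35 = 0.714286.
chi^2 = 0.384615 + 0.714286 = 1.0989

1.0989


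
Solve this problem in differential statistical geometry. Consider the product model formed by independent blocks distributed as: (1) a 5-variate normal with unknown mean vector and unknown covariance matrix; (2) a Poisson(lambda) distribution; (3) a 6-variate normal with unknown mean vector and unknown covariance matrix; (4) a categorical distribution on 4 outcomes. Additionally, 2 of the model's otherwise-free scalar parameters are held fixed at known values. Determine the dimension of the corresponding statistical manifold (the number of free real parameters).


The dimension of a statistical manifold equals the number of free
(independent) real parameters of the model. For a product of independent
blocks the parameter counts add.
- 5-variate normal: 5 (mean) + 5*6/2 = 15 (symmetric covariance) = 20.
- Poisson (lambda): 1.
- 6-variate normal: 6 (mean) + 6*7/2 = 21 (symmetric covariance) = 27.
- categorical on 4 outcomes (probabilities sum to 1): 4-1 = 3.
Total = 20 + 1 + 27 + 3 = 51.
2 parameter(s) fixed at known values: 51 - 2 = 49.
Dimension = 49

49


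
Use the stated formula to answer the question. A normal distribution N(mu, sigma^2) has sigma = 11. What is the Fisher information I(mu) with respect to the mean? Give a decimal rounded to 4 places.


The Fisher information for the mean of a normal distribution is I(mu) = 1/sigma^2.
sigma = 11, so sigma^2 = 121.
I(mu) = 1/121 = 0.0083

0.0083


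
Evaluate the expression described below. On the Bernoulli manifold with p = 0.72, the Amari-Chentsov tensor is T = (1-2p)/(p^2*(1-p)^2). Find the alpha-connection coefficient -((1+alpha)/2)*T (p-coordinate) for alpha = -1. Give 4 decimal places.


Skewness (Amari-Chentsov) tensor: T = (1-2p)/(p^2*(1-p)^2).
p = 0.72, 1-2p = -0.44, p^2 = 0.5184, (1-p)^2 = 0.0784.
T = -0.44/(0.5184 * 0.0784) = -10.82609.
In the p-coordinate, Gamma^(alpha) = Gamma^(0) - (alpha/2)*T with Gamma^(0) = (1/2)*g'(p) = -T/2,
so Gamma^(alpha) = -((1+alpha)/2)*T.
alpha = -1, -(1+alpha)/2 = 0.0.
Gamma = 0.0 * -10.82609 = 0.0000

0.0000


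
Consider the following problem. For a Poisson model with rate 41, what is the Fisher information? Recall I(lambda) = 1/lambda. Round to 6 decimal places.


Fisher information for Poisson: I(lambda) = 1/lambda.
lambda = 41.
I(lambda) = 1/41 = 0.024390

0.024390


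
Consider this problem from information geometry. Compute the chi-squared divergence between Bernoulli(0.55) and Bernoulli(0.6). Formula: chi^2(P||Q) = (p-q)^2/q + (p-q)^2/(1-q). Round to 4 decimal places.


Chi-squared divergence between Bernoulli distributions:
chi^2 = (p-q)^2/q + (p-q)^2/(1-q).
p = 0.55, q = 0.6, p-q = -0.05.
(p-q)^2 = 0.0025.
term1 = 0.0025/0.6 = 0.004167.
term2 = 0.0025/0.4 = 0.00625.
chi^2 = 0.004167 + 0.00625 = 0.0104

0.0104


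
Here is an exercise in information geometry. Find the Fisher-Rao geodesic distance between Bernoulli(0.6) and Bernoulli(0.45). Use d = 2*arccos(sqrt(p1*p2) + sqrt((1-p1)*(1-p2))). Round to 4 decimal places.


Geodesic distance on Bernoulli manifold:
d(p1,p2) = 2*arccos(sqrt(p1*p2) + sqrt((1-p1)*(1-p2))).
sqrt(p1*p2) = sqrt(0.6*0.45) = 0.519615.
sqrt((1-p1)*(1-p2)) = sqrt(0.4*0.55) = 0.469042.
arg = 0.519615 + 0.469042 = 0.988657.
d = 2*arccos(0.988657) = 0.3015

0.3015


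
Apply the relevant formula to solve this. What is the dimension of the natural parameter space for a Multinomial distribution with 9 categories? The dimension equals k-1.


Exponential family dimension calculation:
For Multinomial with k=9 categories, dim = k-1 = 8.

8
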